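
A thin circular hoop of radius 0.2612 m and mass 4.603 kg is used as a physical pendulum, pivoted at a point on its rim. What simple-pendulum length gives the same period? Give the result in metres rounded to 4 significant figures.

0.5224 m

The equivalent simple-pendulum length is L_eq = I/(md), where I is about the pivot and d = 0.26120 m.
I_cm = mR² = 0.31404 kg·m², so I = I_cm + md² = 0.31404 + 0.31404 = 0.62808 kg·m².
L_eq = 0.62808/(4.603 × 0.26120) = 0.5224 m.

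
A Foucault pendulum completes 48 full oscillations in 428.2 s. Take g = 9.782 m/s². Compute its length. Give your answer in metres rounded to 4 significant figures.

T = 428.2/48 = 8.9208 s.
From T = 2π√(L/g), L = gT²/(4π²) = 9.782 × 8.9208²/(4π²) = 19.72 m.

19.72 m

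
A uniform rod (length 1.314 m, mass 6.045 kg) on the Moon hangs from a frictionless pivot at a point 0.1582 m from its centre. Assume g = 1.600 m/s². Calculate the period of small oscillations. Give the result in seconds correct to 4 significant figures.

5.133 s

For a physical pendulum T = 2π√(I/(mgd)), with d = 0.15820 m from pivot to centre of mass.
I_cm = mL²/12 = 6.045 × 1.314²/12 = 0.86977 kg·m²; I = I_cm + md² = 0.86977 + 6.045 × 0.15820² = 1.0211 kg·m².
T = 2π√(1.0211/(6.045 × 1.600 × 0.15820)) = 5.133 s.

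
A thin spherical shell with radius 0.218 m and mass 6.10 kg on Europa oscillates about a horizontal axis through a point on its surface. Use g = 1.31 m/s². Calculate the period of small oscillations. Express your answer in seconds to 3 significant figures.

3.31 s

I_cm = (2/3)mr² = 0.1933 kg·m². The pivot is at distance d = 0.218 m from the centre of mass.
By the parallel-axis theorem, I = I_cm + md² = 0.1933 + 0.2899 = 0.4832 kg·m².
T = 2π√(I/(mgd)) = 2π√(0.4832/(6.10 × 1.31 × 0.218)) = 3.31 s.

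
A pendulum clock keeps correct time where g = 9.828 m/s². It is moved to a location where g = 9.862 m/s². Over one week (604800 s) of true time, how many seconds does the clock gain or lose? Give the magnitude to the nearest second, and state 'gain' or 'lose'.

gain 1045 s

The clock's period scales as T ∝ 1/√g, so T'/T = √(9.828/9.862) = 0.998275.
In 604800 s of true time the clock registers 604800/0.998275 = 605845.3 s, so it gains 1045 s.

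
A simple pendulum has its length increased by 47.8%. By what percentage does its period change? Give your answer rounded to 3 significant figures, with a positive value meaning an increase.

T ∝ √L, so T'/T = √(1.478) = 1.216.
Percentage change in T = (1.216 − 1) × 100% = 21.6%.

21.6%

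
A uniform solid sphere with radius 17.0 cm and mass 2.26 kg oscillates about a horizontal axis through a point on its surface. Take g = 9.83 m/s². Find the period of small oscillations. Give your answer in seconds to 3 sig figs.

I_cm = (2/5)mr² = 0.02613 kg·m². The pivot is at distance d = 0.170 m from the centre of mass.
By the parallel-axis theorem, I = I_cm + md² = 0.02613 + 0.06531 = 0.09144 kg·m².
T = 2π√(I/(mgd)) = 2π√(0.09144/(2.26 × 9.83 × 0.170)) = 0.978 s.

0.978 s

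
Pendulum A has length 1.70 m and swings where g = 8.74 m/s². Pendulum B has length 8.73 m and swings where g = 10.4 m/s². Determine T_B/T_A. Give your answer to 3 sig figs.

2.08

T = 2π√(L/g), so T_B/T_A = √((L_B/g_B)/(L_A/g_A)) = √((8.73/10.4)/(1.70/8.74)) = 2.08.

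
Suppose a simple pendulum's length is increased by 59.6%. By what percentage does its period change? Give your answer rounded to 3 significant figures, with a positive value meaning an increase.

26.3%

T ∝ √L, so T'/T = √(1.596) = 1.263.
Percentage change in T = (1.263 − 1) × 100% = 26.3%.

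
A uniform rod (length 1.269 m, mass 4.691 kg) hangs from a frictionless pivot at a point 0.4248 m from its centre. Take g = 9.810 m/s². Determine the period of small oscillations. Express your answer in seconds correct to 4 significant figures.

For a physical pendulum T = 2π√(I/(mgd)), with d = 0.42480 m from pivot to centre of mass.
I_cm = mL²/12 = 4.691 × 1.269²/12 = 0.62952 kg·m²; I = I_cm + md² = 0.62952 + 4.691 × 0.42480² = 1.4760 kg·m².
T = 2π√(1.4760/(4.691 × 9.810 × 0.42480)) = 1.727 s.

1.727 s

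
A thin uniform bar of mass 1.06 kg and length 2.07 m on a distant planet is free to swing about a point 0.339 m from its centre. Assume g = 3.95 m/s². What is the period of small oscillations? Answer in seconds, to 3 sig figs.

3.73 s

For a physical pendulum T = 2π√(I/(mgd)), with d = 0.3390 m from pivot to centre of mass.
I_cm = mL²/12 = 1.06 × 2.07²/12 = 0.3785 kg·m²; I = I_cm + md² = 0.3785 + 1.06 × 0.3390² = 0.5003 kg·m².
T = 2π√(0.5003/(1.06 × 3.95 × 0.3390)) = 3.73 s.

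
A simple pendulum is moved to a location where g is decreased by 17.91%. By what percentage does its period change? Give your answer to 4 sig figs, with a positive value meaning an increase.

10.37%

T ∝ 1/√g, so T'/T = 1/√(0.82090) = 1.1037.
Percentage change in T = (1.1037 − 1) × 100% = 10.37%.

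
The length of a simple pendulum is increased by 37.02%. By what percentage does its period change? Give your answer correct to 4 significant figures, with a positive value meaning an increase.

17.06%

T ∝ √L, so T'/T = √(1.3702) = 1.1706.
Percentage change in T = (1.1706 − 1) × 100% = 17.06%.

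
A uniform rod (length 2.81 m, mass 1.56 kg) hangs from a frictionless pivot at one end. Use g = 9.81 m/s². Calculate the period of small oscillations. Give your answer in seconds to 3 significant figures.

2.75 s

For a physical pendulum T = 2π√(I/(mgd)), with d = 1.405 m from pivot to centre of mass.
I_cm = mL²/12 = 1.56 × 2.81²/12 = 1.026 kg·m²; I = I_cm + md² = 1.026 + 1.56 × 1.405² = 4.106 kg·m².
T = 2π√(4.106/(1.56 × 9.81 × 1.405)) = 2.75 s.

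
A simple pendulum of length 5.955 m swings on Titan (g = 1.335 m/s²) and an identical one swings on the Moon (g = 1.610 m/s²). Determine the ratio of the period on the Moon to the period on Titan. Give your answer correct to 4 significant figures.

0.9106

T ∝ 1/√g, so T₂/T₁ = √(g₁/g₂) = √(1.335/1.610) = 0.9106.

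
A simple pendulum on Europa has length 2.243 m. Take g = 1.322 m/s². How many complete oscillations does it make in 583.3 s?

T = 2π√(L/g) = 2π√(2.243/1.322) = 8.1842 s.
Number of complete oscillations = ⌊583.3/8.1842⌋ = ⌊71.271⌋ = 71.

71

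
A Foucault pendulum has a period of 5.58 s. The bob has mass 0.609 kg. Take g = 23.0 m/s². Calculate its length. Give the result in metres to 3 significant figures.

18.1 m

From T = 2π√(L/g), L = gT²/(4π²) = 23.0 × 5.580²/(4π²) = 18.1 m.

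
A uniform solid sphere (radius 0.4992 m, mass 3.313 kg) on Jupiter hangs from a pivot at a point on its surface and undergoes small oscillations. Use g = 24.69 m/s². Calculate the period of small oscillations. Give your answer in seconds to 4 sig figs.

1.057 s

I_cm = (2/5)mr² = 0.33024 kg·m². The pivot is at distance d = 0.4992 m from the centre of mass.
By the parallel-axis theorem, I = I_cm + md² = 0.33024 + 0.82560 = 1.1558 kg·m².
T = 2π√(I/(mgd)) = 2π√(1.1558/(3.313 × 24.69 × 0.4992)) = 1.057 s.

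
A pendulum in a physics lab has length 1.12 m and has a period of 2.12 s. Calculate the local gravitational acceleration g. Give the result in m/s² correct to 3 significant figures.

From T = 2π√(L/g), g = 4π²L/T² = 4π² × 1.12/2.120² = 9.84 m/s².

9.84 m/s²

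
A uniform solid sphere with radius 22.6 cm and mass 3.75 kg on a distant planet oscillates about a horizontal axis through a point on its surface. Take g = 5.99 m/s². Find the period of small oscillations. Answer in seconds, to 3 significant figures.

1.44 s

I_cm = (2/5)mr² = 0.07661 kg·m². The pivot is at distance d = 0.226 m from the centre of mass.
By the parallel-axis theorem, I = I_cm + md² = 0.07661 + 0.1915 = 0.2681 kg·m².
T = 2π√(I/(mgd)) = 2π√(0.2681/(3.75 × 5.99 × 0.226)) = 1.44 s.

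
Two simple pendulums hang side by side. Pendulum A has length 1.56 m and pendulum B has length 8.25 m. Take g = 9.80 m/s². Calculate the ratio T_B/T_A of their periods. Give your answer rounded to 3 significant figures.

T ∝ √L, so T_B/T_A = √(L_B/L_A) = √(8.25/1.56) = 2.30.

2.30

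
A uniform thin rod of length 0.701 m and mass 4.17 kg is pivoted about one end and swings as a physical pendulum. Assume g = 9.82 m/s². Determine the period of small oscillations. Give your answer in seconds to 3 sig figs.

For a physical pendulum T = 2π√(I/(mgd)), with d = 0.3505 m from pivot to centre of mass.
I_cm = mL²/12 = 4.17 × 0.701²/12 = 0.1708 kg·m²; I = I_cm + md² = 0.1708 + 4.17 × 0.3505² = 0.6830 kg·m².
T = 2π√(0.6830/(4.17 × 9.82 × 0.3505)) = 1.37 s.

1.37 s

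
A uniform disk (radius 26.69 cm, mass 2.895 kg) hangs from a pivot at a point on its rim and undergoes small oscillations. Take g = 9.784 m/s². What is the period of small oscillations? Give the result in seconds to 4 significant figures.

I_cm = ½mr² = 0.10311 kg·m². The pivot is at distance d = 0.2669 m from the centre of mass.
By the parallel-axis theorem, I = I_cm + md² = 0.10311 + 0.20623 = 0.30934 kg·m².
T = 2π√(I/(mgd)) = 2π√(0.30934/(2.895 × 9.784 × 0.2669)) = 1.271 s.

1.271 s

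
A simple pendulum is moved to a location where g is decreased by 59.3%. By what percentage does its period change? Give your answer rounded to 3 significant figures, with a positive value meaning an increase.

56.7%

T ∝ 1/√g, so T'/T = 1/√(0.4070) = 1.567.
Percentage change in T = (1.567 − 1) × 100% = 56.7%.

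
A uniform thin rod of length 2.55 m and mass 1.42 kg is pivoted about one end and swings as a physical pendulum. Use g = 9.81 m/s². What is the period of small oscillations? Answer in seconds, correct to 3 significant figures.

For a physical pendulum T = 2π√(I/(mgd)), with d = 1.275 m from pivot to centre of mass.
I_cm = mL²/12 = 1.42 × 2.55²/12 = 0.7695 kg·m²; I = I_cm + md² = 0.7695 + 1.42 × 1.275² = 3.078 kg·m².
T = 2π√(3.078/(1.42 × 9.81 × 1.275)) = 2.62 s.

2.62 s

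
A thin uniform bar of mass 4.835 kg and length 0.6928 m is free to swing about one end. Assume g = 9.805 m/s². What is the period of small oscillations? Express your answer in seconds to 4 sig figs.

For a physical pendulum T = 2π√(I/(mgd)), with d = 0.34640 m from pivot to centre of mass.
I_cm = mL²/12 = 4.835 × 0.6928²/12 = 0.19339 kg·m²; I = I_cm + md² = 0.19339 + 4.835 × 0.34640² = 0.77355 kg·m².
T = 2π√(0.77355/(4.835 × 9.805 × 0.34640)) = 1.364 s.

1.364 s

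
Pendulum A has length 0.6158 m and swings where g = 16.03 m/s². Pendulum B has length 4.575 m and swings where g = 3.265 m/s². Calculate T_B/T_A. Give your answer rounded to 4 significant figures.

T = 2π√(L/g), so T_B/T_A = √((L_B/g_B)/(L_A/g_A)) = √((4.575/3.265)/(0.6158/16.03)) = 6.039.

6.039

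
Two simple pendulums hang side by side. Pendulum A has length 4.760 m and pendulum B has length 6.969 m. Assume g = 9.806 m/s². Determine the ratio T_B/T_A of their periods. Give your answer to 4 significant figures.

1.210

T ∝ √L, so T_B/T_A = √(L_B/L_A) = √(6.969/4.760) = 1.210.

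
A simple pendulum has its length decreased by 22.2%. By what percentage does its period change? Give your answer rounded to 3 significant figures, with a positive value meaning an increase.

T ∝ √L, so T'/T = √(0.7780) = 0.8820.
Percentage change in T = (0.8820 − 1) × 100% = -11.8%.

-11.8%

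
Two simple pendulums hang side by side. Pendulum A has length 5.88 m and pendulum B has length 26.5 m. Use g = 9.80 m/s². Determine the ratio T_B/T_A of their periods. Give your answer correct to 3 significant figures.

T ∝ √L, so T_B/T_A = √(L_B/L_A) = √(26.5/5.88) = 2.12.

2.12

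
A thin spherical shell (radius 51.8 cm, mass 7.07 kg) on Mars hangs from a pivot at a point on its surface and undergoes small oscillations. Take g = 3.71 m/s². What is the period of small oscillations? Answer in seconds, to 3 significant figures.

I_cm = (2/3)mr² = 1.265 kg·m². The pivot is at distance d = 0.518 m from the centre of mass.
By the parallel-axis theorem, I = I_cm + md² = 1.265 + 1.897 = 3.162 kg·m².
T = 2π√(I/(mgd)) = 2π√(3.162/(7.07 × 3.71 × 0.518)) = 3.03 s.

3.03 s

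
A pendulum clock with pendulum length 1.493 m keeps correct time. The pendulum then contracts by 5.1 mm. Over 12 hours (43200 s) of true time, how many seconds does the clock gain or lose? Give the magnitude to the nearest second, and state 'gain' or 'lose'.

gain 74 s

T ∝ √L, so T'/T = √(1.48790/1.493) = 0.998291.
In 43200 s of true time the clock registers 43200/0.998291 = 43274.0 s, so it gains 74 s.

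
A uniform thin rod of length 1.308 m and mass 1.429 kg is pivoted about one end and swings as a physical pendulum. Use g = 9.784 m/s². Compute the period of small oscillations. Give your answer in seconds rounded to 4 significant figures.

For a physical pendulum T = 2π√(I/(mgd)), with d = 0.65400 m from pivot to centre of mass.
I_cm = mL²/12 = 1.429 × 1.308²/12 = 0.20374 kg·m²; I = I_cm + md² = 0.20374 + 1.429 × 0.65400² = 0.81494 kg·m².
T = 2π√(0.81494/(1.429 × 9.784 × 0.65400)) = 1.876 s.

1.876 s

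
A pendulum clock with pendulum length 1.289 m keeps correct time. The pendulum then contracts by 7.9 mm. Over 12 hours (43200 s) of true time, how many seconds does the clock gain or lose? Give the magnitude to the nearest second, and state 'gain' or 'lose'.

T ∝ √L, so T'/T = √(1.28110/1.289) = 0.996931.
In 43200 s of true time the clock registers 43200/0.996931 = 43333.0 s, so it gains 133 s.

gain 133 s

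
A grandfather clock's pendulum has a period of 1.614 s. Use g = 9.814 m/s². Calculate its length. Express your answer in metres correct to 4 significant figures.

0.6476 m

From T = 2π√(L/g), L = gT²/(4π²) = 9.814 × 1.6140²/(4π²) = 0.6476 m.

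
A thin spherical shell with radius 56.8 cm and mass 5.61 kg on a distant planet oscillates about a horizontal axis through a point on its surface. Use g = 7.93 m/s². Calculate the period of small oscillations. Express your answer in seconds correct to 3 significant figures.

2.17 s

I_cm = (2/3)mr² = 1.207 kg·m². The pivot is at distance d = 0.568 m from the centre of mass.
By the parallel-axis theorem, I = I_cm + md² = 1.207 + 1.810 = 3.017 kg·m².
T = 2π√(I/(mgd)) = 2π√(3.017/(5.61 × 7.93 × 0.568)) = 2.17 s.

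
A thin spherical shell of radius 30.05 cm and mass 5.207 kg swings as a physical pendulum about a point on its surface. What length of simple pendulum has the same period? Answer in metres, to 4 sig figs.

The equivalent simple-pendulum length is L_eq = I/(md), where I is about the pivot and d = 0.30050 m.
I_cm = (2/3)mR² = 0.31346 kg·m², so I = I_cm + md² = 0.31346 + 0.47019 = 0.78366 kg·m².
L_eq = 0.78366/(5.207 × 0.30050) = 0.5008 m.

0.5008 m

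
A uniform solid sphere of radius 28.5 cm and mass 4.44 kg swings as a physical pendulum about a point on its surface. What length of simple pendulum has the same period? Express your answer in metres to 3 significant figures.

0.399 m

The equivalent simple-pendulum length is L_eq = I/(md), where I is about the pivot and d = 0.2850 m.
I_cm = (2/5)mR² = 0.1443 kg·m², so I = I_cm + md² = 0.1443 + 0.3606 = 0.5049 kg·m².
L_eq = 0.5049/(4.44 × 0.2850) = 0.399 m.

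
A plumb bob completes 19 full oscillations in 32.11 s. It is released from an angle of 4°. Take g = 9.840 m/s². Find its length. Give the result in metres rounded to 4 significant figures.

0.7119 m

T = 32.11/19 = 1.6900 s.
From T = 2π√(L/g), L = gT²/(4π²) = 9.840 × 1.6900²/(4π²) = 0.7119 m.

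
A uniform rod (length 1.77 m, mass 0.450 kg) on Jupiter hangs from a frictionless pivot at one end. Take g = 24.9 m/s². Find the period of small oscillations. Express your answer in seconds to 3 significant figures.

1.37 s

For a physical pendulum T = 2π√(I/(mgd)), with d = 0.8850 m from pivot to centre of mass.
I_cm = mL²/12 = 0.450 × 1.77²/12 = 0.1175 kg·m²; I = I_cm + md² = 0.1175 + 0.450 × 0.8850² = 0.4699 kg·m².
T = 2π√(0.4699/(0.450 × 24.9 × 0.8850)) = 1.37 s.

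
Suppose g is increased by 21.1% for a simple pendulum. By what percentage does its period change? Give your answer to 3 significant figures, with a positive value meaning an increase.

T ∝ 1/√g, so T'/T = 1/√(1.211) = 0.9087.
Percentage change in T = (0.9087 − 1) × 100% = -9.13%.

-9.13%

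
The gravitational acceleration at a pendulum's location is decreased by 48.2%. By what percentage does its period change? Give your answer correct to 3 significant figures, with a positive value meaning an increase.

38.9%

T ∝ 1/√g, so T'/T = 1/√(0.5180) = 1.389.
Percentage change in T = (1.389 − 1) × 100% = 38.9%.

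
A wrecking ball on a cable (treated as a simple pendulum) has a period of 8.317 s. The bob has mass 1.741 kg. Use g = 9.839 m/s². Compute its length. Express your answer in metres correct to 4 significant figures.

From T = 2π√(L/g), L = gT²/(4π²) = 9.839 × 8.3170²/(4π²) = 17.24 m.

17.24 m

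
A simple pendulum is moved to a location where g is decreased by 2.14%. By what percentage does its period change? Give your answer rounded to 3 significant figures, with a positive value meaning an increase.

T ∝ 1/√g, so T'/T = 1/√(0.9786) = 1.011.
Percentage change in T = (1.011 − 1) × 100% = 1.09%.

1.09%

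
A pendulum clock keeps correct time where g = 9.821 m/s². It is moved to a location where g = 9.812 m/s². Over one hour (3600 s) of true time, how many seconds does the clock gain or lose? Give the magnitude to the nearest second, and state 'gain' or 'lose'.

The clock's period scales as T ∝ 1/√g, so T'/T = √(9.821/9.812) = 1.00046.
In 3600 s of true time the clock registers 3600/1.00046 = 3598.4 s, so it loses 2 s.

lose 2 s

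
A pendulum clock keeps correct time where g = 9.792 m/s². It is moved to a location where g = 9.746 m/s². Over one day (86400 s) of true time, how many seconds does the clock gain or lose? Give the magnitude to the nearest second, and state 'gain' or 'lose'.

The clock's period scales as T ∝ 1/√g, so T'/T = √(9.792/9.746) = 1.00236.
In 86400 s of true time the clock registers 86400/1.00236 = 86196.8 s, so it loses 203 s.

lose 203 s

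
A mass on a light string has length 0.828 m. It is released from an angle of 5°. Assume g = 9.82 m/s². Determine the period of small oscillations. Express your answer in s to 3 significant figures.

1.82 s

T = 2π√(L/g) = 2π√(0.828/9.82) = 2π × 0.2904 = 1.82 s.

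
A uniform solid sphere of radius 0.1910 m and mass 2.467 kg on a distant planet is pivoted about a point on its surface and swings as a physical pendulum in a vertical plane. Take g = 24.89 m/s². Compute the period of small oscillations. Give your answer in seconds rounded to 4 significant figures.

I_cm = (2/5)mr² = 0.035999 kg·m². The pivot is at distance d = 0.1910 m from the centre of mass.
By the parallel-axis theorem, I = I_cm + md² = 0.035999 + 0.089999 = 0.12600 kg·m².
T = 2π√(I/(mgd)) = 2π√(0.12600/(2.467 × 24.89 × 0.1910)) = 0.6513 s.

0.6513 s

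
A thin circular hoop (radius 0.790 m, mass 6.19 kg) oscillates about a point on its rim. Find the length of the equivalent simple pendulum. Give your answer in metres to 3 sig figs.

1.58 m

The equivalent simple-pendulum length is L_eq = I/(md), where I is about the pivot and d = 0.7900 m.
I_cm = mR² = 3.863 kg·m², so I = I_cm + md² = 3.863 + 3.863 = 7.726 kg·m².
L_eq = 7.726/(6.19 × 0.7900) = 1.58 m.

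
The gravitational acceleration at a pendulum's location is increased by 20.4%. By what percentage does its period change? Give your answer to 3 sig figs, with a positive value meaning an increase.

T ∝ 1/√g, so T'/T = 1/√(1.204) = 0.9114.
Percentage change in T = (0.9114 − 1) × 100% = -8.86%.

-8.86%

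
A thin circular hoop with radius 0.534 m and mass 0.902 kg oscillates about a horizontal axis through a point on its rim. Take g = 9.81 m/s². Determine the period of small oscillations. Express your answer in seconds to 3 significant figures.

I_cm = mr² = 0.2572 kg·m². The pivot is at distance d = 0.534 m from the centre of mass.
By the parallel-axis theorem, I = I_cm + md² = 0.2572 + 0.2572 = 0.5144 kg·m².
T = 2π√(I/(mgd)) = 2π√(0.5144/(0.902 × 9.81 × 0.534)) = 2.07 s.

2.07 s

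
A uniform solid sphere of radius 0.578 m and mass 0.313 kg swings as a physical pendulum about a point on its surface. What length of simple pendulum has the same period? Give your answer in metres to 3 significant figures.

0.809 m

The equivalent simple-pendulum length is L_eq = I/(md), where I is about the pivot and d = 0.5780 m.
I_cm = (2/5)mR² = 0.04183 kg·m², so I = I_cm + md² = 0.04183 + 0.1046 = 0.1464 kg·m².
L_eq = 0.1464/(0.313 × 0.5780) = 0.809 m.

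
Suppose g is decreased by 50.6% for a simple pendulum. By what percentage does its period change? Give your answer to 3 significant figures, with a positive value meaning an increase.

42.3%

T ∝ 1/√g, so T'/T = 1/√(0.4940) = 1.423.
Percentage change in T = (1.423 − 1) × 100% = 42.3%.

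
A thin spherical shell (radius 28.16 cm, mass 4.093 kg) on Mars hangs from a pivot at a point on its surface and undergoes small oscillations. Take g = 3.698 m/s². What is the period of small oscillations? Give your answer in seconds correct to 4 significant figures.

I_cm = (2/3)mr² = 0.21638 kg·m². The pivot is at distance d = 0.2816 m from the centre of mass.
By the parallel-axis theorem, I = I_cm + md² = 0.21638 + 0.32457 = 0.54095 kg·m².
T = 2π√(I/(mgd)) = 2π√(0.54095/(4.093 × 3.698 × 0.2816)) = 2.238 s.

2.238 s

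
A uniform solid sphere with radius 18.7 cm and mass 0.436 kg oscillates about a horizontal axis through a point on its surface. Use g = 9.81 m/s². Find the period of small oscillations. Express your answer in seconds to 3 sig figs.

1.03 s

I_cm = (2/5)mr² = 0.006099 kg·m². The pivot is at distance d = 0.187 m from the centre of mass.
By the parallel-axis theorem, I = I_cm + md² = 0.006099 + 0.01525 = 0.02135 kg·m².
T = 2π√(I/(mgd)) = 2π√(0.02135/(0.436 × 9.81 × 0.187)) = 1.03 s.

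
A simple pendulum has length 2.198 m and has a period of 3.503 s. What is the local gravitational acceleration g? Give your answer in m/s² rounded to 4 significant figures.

7.071 m/s²

From T = 2π√(L/g), g = 4π²L/T² = 4π² × 2.198/3.5030² = 7.071 m/s².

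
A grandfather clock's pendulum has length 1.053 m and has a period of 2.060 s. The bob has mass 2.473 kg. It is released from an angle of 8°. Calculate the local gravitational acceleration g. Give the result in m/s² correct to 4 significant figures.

From T = 2π√(L/g), g = 4π²L/T² = 4π² × 1.053/2.0600² = 9.796 m/s².

9.796 m/s²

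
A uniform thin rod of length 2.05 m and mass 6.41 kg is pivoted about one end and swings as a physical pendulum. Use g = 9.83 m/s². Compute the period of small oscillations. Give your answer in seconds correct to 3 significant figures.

2.34 s

For a physical pendulum T = 2π√(I/(mgd)), with d = 1.025 m from pivot to centre of mass.
I_cm = mL²/12 = 6.41 × 2.05²/12 = 2.245 kg·m²; I = I_cm + md² = 2.245 + 6.41 × 1.025² = 8.979 kg·m².
T = 2π√(8.979/(6.41 × 9.83 × 1.025)) = 2.34 s.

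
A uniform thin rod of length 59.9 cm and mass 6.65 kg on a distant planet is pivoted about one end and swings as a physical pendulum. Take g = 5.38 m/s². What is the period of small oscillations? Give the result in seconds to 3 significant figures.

For a physical pendulum T = 2π√(I/(mgd)), with d = 0.2995 m from pivot to centre of mass.
I_cm = mL²/12 = 6.65 × 0.599²/12 = 0.1988 kg·m²; I = I_cm + md² = 0.1988 + 6.65 × 0.2995² = 0.7953 kg·m².
T = 2π√(0.7953/(6.65 × 5.38 × 0.2995)) = 1.71 s.

1.71 s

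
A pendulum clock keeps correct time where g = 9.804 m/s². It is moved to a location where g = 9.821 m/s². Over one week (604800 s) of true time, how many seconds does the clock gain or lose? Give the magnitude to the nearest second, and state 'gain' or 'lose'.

The clock's period scales as T ∝ 1/√g, so T'/T = √(9.804/9.821) = 0.999134.
In 604800 s of true time the clock registers 604800/0.999134 = 605324.1 s, so it gains 524 s.

gain 524 s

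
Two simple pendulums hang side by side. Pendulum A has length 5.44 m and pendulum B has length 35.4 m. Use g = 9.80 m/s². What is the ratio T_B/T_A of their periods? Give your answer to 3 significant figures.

T ∝ √L, so T_B/T_A = √(L_B/L_A) = √(35.4/5.44) = 2.55.

2.55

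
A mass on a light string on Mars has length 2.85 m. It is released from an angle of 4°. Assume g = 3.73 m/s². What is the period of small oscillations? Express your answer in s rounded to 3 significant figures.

5.49 s

T = 2π√(L/g) = 2π√(2.85/3.73) = 2π × 0.8741 = 5.49 s.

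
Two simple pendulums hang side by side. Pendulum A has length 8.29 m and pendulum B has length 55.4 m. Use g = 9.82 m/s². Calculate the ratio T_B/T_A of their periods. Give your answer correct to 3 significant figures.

2.59

T ∝ √L, so T_B/T_A = √(L_B/L_A) = √(55.4/8.29) = 2.59.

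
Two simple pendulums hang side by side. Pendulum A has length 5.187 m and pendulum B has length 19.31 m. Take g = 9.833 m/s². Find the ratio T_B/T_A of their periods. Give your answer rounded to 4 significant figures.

1.929

T ∝ √L, so T_B/T_A = √(L_B/L_A) = √(19.31/5.187) = 1.929.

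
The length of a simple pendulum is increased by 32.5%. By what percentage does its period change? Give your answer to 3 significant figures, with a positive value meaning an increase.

T ∝ √L, so T'/T = √(1.325) = 1.151.
Percentage change in T = (1.151 − 1) × 100% = 15.1%.

15.1%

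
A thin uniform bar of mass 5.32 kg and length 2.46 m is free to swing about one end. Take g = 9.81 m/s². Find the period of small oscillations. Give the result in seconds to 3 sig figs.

For a physical pendulum T = 2π√(I/(mgd)), with d = 1.230 m from pivot to centre of mass.
I_cm = mL²/12 = 5.32 × 2.46²/12 = 2.683 kg·m²; I = I_cm + md² = 2.683 + 5.32 × 1.230² = 10.73 kg·m².
T = 2π√(10.73/(5.32 × 9.81 × 1.230)) = 2.57 s.

2.57 s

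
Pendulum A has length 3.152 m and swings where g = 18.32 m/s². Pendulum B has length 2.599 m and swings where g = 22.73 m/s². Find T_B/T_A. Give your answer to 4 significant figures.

0.8152

T = 2π√(L/g), so T_B/T_A = √((L_B/g_B)/(L_A/g_A)) = √((2.599/22.73)/(3.152/18.32)) = 0.8152.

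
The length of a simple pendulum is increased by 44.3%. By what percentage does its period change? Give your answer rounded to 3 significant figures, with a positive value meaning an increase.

20.1%

T ∝ √L, so T'/T = √(1.443) = 1.201.
Percentage change in T = (1.201 − 1) × 100% = 20.1%.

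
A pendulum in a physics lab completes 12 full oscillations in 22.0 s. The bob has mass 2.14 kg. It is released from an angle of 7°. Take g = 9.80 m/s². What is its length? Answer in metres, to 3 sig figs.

T = 22.0/12 = 1.833 s.
From T = 2π√(L/g), L = gT²/(4π²) = 9.80 × 1.833²/(4π²) = 0.834 m.

0.834 m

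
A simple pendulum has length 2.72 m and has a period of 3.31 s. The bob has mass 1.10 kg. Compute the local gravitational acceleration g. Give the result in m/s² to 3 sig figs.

9.80 m/s²

From T = 2π√(L/g), g = 4π²L/T² = 4π² × 2.72/3.310² = 9.80 m/s².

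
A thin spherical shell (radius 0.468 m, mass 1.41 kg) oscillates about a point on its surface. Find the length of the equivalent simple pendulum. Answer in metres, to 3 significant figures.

0.780 m

The equivalent simple-pendulum length is L_eq = I/(md), where I is about the pivot and d = 0.4680 m.
I_cm = (2/3)mR² = 0.2059 kg·m², so I = I_cm + md² = 0.2059 + 0.3088 = 0.5147 kg·m².
L_eq = 0.5147/(1.41 × 0.4680) = 0.780 m.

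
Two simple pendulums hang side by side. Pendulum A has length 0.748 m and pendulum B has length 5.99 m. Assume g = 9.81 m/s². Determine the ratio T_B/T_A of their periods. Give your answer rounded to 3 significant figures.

T ∝ √L, so T_B/T_A = √(L_B/L_A) = √(5.99/0.748) = 2.83.

2.83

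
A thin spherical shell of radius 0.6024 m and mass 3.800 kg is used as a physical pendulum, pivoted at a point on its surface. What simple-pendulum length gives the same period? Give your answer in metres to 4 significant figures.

1.004 m

The equivalent simple-pendulum length is L_eq = I/(md), where I is about the pivot and d = 0.60240 m.
I_cm = (2/3)mR² = 0.91931 kg·m², so I = I_cm + md² = 0.91931 + 1.3790 = 2.2983 kg·m².
L_eq = 2.2983/(3.800 × 0.60240) = 1.004 m.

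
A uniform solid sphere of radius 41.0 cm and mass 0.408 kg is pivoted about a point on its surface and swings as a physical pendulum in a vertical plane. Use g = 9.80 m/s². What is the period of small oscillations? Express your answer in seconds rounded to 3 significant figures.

I_cm = (2/5)mr² = 0.02743 kg·m². The pivot is at distance d = 0.410 m from the centre of mass.
By the parallel-axis theorem, I = I_cm + md² = 0.02743 + 0.06858 = 0.09602 kg·m².
T = 2π√(I/(mgd)) = 2π√(0.09602/(0.408 × 9.80 × 0.410)) = 1.52 s.

1.52 s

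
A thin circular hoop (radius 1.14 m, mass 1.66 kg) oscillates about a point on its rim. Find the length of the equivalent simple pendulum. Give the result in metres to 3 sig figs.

The equivalent simple-pendulum length is L_eq = I/(md), where I is about the pivot and d = 1.140 m.
I_cm = mR² = 2.157 kg·m², so I = I_cm + md² = 2.157 + 2.157 = 4.315 kg·m².
L_eq = 4.315/(1.66 × 1.140) = 2.28 m.

2.28 m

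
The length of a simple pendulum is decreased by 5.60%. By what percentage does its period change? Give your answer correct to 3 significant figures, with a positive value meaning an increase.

T ∝ √L, so T'/T = √(0.9440) = 0.9716.
Percentage change in T = (0.9716 − 1) × 100% = -2.84%.

-2.84%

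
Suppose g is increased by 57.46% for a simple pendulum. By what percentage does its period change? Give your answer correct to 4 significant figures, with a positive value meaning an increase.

-20.31%

T ∝ 1/√g, so T'/T = 1/√(1.5746) = 0.79692.
Percentage change in T = (0.79692 − 1) × 100% = -20.31%.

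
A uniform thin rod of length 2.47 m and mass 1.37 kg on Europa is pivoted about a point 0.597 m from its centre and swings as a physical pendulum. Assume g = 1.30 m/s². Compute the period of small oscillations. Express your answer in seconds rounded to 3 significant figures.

6.63 s

For a physical pendulum T = 2π√(I/(mgd)), with d = 0.5970 m from pivot to centre of mass.
I_cm = mL²/12 = 1.37 × 2.47²/12 = 0.6965 kg·m²; I = I_cm + md² = 0.6965 + 1.37 × 0.5970² = 1.185 kg·m².
T = 2π√(1.185/(1.37 × 1.30 × 0.5970)) = 6.63 s.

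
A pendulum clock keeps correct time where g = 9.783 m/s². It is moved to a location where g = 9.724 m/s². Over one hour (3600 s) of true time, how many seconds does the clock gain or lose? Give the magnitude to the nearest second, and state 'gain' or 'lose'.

The clock's period scales as T ∝ 1/√g, so T'/T = √(9.783/9.724) = 1.00303.
In 3600 s of true time the clock registers 3600/1.00303 = 3589.1 s, so it loses 11 s.

lose 11 s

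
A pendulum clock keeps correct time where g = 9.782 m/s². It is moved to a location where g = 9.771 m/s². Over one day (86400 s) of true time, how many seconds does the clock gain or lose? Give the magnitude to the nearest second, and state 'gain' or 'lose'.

The clock's period scales as T ∝ 1/√g, so T'/T = √(9.782/9.771) = 1.00056.
In 86400 s of true time the clock registers 86400/1.00056 = 86351.4 s, so it loses 49 s.

lose 49 s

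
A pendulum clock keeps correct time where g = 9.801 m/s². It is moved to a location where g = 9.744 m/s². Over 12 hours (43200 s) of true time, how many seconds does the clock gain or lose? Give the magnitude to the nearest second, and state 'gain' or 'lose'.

The clock's period scales as T ∝ 1/√g, so T'/T = √(9.801/9.744) = 1.00292.
In 43200 s of true time the clock registers 43200/1.00292 = 43074.2 s, so it loses 126 s.

lose 126 s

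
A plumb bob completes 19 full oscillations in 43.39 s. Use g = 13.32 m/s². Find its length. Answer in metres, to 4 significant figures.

1.760 m

T = 43.39/19 = 2.2837 s.
From T = 2π√(L/g), L = gT²/(4π²) = 13.32 × 2.2837²/(4π²) = 1.760 m.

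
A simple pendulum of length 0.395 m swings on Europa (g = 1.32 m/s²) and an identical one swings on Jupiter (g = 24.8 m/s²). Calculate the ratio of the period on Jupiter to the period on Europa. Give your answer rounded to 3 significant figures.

0.231

T ∝ 1/√g, so T₂/T₁ = √(g₁/g₂) = √(1.32/24.8) = 0.231.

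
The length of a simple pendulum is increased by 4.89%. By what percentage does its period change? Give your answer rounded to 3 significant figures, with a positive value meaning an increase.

2.42%

T ∝ √L, so T'/T = √(1.049) = 1.024.
Percentage change in T = (1.024 − 1) × 100% = 2.42%.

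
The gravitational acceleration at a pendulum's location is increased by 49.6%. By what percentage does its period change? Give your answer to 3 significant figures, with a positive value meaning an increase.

T ∝ 1/√g, so T'/T = 1/√(1.496) = 0.8176.
Percentage change in T = (0.8176 − 1) × 100% = -18.2%.

-18.2%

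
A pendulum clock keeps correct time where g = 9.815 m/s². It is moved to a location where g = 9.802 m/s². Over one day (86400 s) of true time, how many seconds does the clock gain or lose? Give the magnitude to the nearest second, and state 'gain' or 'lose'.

lose 57 s

The clock's period scales as T ∝ 1/√g, so T'/T = √(9.815/9.802) = 1.00066.
In 86400 s of true time the clock registers 86400/1.00066 = 86342.8 s, so it loses 57 s.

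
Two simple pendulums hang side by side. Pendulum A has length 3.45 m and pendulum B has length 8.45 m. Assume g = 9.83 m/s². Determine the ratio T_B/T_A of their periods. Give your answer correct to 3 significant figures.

1.57

T ∝ √L, so T_B/T_A = √(L_B/L_A) = √(8.45/3.45) = 1.57.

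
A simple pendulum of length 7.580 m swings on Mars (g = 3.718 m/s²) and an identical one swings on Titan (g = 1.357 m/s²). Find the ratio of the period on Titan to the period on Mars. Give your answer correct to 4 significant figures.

1.655

T ∝ 1/√g, so T₂/T₁ = √(g₁/g₂) = √(3.718/1.357) = 1.655.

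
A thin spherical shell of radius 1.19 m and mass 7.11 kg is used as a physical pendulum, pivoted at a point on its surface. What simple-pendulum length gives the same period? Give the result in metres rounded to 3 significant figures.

The equivalent simple-pendulum length is L_eq = I/(md), where I is about the pivot and d = 1.190 m.
I_cm = (2/3)mR² = 6.712 kg·m², so I = I_cm + md² = 6.712 + 10.07 = 16.78 kg·m².
L_eq = 16.78/(7.11 × 1.190) = 1.98 m.

1.98 m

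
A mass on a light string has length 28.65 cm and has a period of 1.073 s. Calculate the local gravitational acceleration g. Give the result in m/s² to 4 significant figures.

9.824 m/s²

From T = 2π√(L/g), g = 4π²L/T² = 4π² × 0.2865/1.0730² = 9.824 m/s².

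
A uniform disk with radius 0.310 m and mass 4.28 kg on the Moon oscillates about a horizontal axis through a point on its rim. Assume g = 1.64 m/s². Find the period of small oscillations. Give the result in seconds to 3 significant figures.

3.35 s

I_cm = ½mr² = 0.2057 kg·m². The pivot is at distance d = 0.310 m from the centre of mass.
By the parallel-axis theorem, I = I_cm + md² = 0.2057 + 0.4113 = 0.6170 kg·m².
T = 2π√(I/(mgd)) = 2π√(0.6170/(4.28 × 1.64 × 0.310)) = 3.35 s.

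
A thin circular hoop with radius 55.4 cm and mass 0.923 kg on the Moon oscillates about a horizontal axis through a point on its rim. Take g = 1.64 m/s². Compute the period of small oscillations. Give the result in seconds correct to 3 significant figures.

I_cm = mr² = 0.2833 kg·m². The pivot is at distance d = 0.554 m from the centre of mass.
By the parallel-axis theorem, I = I_cm + md² = 0.2833 + 0.2833 = 0.5666 kg·m².
T = 2π√(I/(mgd)) = 2π√(0.5666/(0.923 × 1.64 × 0.554)) = 5.16 s.

5.16 s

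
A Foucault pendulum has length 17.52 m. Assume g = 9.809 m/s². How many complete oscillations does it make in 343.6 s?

40

T = 2π√(L/g) = 2π√(17.52/9.809) = 8.3972 s.
Number of complete oscillations = ⌊343.6/8.3972⌋ = ⌊40.918⌋ = 40.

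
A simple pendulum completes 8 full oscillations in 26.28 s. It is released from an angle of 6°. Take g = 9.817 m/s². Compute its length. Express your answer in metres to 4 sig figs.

2.683 m

T = 26.28/8 = 3.2850 s.
From T = 2π√(L/g), L = gT²/(4π²) = 9.817 × 3.2850²/(4π²) = 2.683 m.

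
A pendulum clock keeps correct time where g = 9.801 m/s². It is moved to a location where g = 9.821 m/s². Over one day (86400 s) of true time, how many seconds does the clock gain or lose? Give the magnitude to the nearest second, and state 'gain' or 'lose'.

gain 88 s

The clock's period scales as T ∝ 1/√g, so T'/T = √(9.801/9.821) = 0.998981.
In 86400 s of true time the clock registers 86400/0.998981 = 86488.1 s, so it gains 88 s.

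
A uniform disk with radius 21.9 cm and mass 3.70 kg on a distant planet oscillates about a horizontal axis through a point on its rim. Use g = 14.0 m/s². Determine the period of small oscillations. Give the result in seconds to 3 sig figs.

0.962 s

I_cm = ½mr² = 0.08873 kg·m². The pivot is at distance d = 0.219 m from the centre of mass.
By the parallel-axis theorem, I = I_cm + md² = 0.08873 + 0.1775 = 0.2662 kg·m².
T = 2π√(I/(mgd)) = 2π√(0.2662/(3.70 × 14.0 × 0.219)) = 0.962 s.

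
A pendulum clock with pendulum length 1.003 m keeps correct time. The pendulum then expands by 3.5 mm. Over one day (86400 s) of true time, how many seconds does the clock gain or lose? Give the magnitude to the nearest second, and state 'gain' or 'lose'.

lose 150 s

T ∝ √L, so T'/T = √(1.00650/1.003) = 1.00174.
In 86400 s of true time the clock registers 86400/1.00174 = 86249.6 s, so it loses 150 s.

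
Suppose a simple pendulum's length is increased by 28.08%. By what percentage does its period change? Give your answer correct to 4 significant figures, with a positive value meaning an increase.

13.17%

T ∝ √L, so T'/T = √(1.2808) = 1.1317.
Percentage change in T = (1.1317 − 1) × 100% = 13.17%.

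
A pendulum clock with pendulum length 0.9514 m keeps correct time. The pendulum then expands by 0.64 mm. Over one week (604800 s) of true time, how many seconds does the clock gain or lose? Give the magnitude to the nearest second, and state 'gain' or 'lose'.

T ∝ √L, so T'/T = √(0.95204/0.9514) = 1.00034.
In 604800 s of true time the clock registers 604800/1.00034 = 604596.7 s, so it loses 203 s.

lose 203 s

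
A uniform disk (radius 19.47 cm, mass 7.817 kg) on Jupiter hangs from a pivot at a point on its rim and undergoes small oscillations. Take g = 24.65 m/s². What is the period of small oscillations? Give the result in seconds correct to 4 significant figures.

0.6839 s

I_cm = ½mr² = 0.14816 kg·m². The pivot is at distance d = 0.1947 m from the centre of mass.
By the parallel-axis theorem, I = I_cm + md² = 0.14816 + 0.29633 = 0.44449 kg·m².
T = 2π√(I/(mgd)) = 2π√(0.44449/(7.817 × 24.65 × 0.1947)) = 0.6839 s.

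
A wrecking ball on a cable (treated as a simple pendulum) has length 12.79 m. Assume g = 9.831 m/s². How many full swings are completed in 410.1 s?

57

T = 2π√(L/g) = 2π√(12.79/9.831) = 7.1667 s.
Number of complete oscillations = ⌊410.1/7.1667⌋ = ⌊57.223⌋ = 57.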